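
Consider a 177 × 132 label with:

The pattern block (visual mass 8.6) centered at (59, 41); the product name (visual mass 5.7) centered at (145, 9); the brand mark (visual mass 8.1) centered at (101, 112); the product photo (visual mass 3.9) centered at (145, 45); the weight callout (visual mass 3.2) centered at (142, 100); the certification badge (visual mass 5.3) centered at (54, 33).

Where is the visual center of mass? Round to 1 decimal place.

(99.4, 56.9)

Total weight = 8.6 + 5.7 + 8.1 + 3.9 + 3.2 + 5.3 = 34.8.
x: moment 3458.1 / weight 34.8 ≈ 99.37
y: moment 1981.5 / weight 34.8 ≈ 56.94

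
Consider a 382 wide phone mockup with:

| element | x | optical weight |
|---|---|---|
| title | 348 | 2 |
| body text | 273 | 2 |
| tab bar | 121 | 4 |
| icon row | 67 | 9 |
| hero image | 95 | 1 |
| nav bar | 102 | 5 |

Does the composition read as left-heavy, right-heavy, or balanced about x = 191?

Σw = 2 + 2 + 4 + 9 + 1 + 5 = 23.
Σw·x = 2934; x̄ = 2934/23 ≈ 127.57.
Since 127.6 is left of 191, the composition reads left-heavy.

left-heavy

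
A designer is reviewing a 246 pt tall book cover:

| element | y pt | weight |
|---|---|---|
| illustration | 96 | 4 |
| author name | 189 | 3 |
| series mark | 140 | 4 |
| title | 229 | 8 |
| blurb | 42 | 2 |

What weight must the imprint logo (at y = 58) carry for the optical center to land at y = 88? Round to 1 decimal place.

w ≈ 52.6

Fixed elements: Σw = 4 + 3 + 4 + 8 + 2 = 21, Σw·y = 4·96 + 3·189 + 4·140 + 8·229 + 2·42 = 3427.
Balance at y = 88 requires (3427 + w·58) / (21 + w) = 88.
Rearranging, w·(58 − 88) = 88·21 − 3427 = -1579, so w ≈ -1579/-30 = 52.63.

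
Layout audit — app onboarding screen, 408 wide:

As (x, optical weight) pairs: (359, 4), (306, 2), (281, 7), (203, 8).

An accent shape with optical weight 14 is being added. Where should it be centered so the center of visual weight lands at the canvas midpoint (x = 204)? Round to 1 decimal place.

x ≈ 107.2

New total weight: (4 + 2 + 7 + 8) + 14 = 35.
x: need Σw·x = 35·204 = 7140. Existing = 4·359 + 2·306 + 7·281 + 8·203 = 5639. Remainder 1501 / 14 ≈ 107.21.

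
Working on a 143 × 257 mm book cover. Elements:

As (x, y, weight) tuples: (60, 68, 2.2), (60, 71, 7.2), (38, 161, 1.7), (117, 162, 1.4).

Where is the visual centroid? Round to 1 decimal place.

(63.4, 92.9)

Total weight = 2.2 + 7.2 + 1.7 + 1.4 = 12.5.
x: (2.2·60 + 7.2·60 + 1.7·38 + 1.4·117) / 12.5 = 792.4 / 12.5 ≈ 63.39
y: (2.2·68 + 7.2·71 + 1.7·161 + 1.4·162) / 12.5 = 1161.3 / 12.5 ≈ 92.90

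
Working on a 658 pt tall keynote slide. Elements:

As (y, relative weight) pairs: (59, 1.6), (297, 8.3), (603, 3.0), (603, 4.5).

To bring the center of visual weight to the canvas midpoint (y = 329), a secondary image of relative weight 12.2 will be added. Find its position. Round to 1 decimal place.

After adding the secondary image, total weight = 1.6 + 8.3 + 3.0 + 4.5 + 12.2 = 29.6.
y: target moment 29.6×329 = 9738.4; current 1.6·59 + 8.3·297 + 3.0·603 + 4.5·603 = 7082.0; the secondary image supplies 2656.4, so y = 2656.4/12.2 ≈ 217.74.

y ≈ 217.7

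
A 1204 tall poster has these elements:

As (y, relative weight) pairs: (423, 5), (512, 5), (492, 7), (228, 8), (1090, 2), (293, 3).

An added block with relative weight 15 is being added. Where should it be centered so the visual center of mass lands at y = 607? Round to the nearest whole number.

After adding the added block, total weight = 5 + 5 + 7 + 8 + 2 + 3 + 15 = 45.
y: target moment 45×607 = 27315; current 5·423 + 5·512 + 7·492 + 8·228 + 2·1090 + 3·293 = 13002; the added block supplies 14313, so y = 14313/15 ≈ 954.20.

y ≈ 954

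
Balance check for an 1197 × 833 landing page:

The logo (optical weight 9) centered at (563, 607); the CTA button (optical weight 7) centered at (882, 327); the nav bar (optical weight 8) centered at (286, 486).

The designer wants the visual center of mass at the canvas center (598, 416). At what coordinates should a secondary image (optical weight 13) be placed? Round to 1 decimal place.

(661.3, 288.6)

After adding the secondary image, total weight = 9 + 7 + 8 + 13 = 37.
Along x: (13529 + 13·x) / 37 = 598 (existing moment 9·563 + 7·882 + 8·286 = 13529) ⇒ x = (22126 − 13529) / 13 ≈ 661.31.
Along y: (11640 + 13·y) / 37 = 416 (existing moment 9·607 + 7·327 + 8·486 = 11640) ⇒ y = (15392 − 11640) / 13 ≈ 288.62.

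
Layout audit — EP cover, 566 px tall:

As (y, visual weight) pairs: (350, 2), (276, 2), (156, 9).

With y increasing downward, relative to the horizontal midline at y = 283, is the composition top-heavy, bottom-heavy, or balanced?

Σw = 2 + 2 + 9 = 13.
Σw·y = 2·350 + 2·276 + 9·156 = 2656, so ȳ = 2656/13 ≈ 204.31.
Since 204.3 is above (smaller y than) 283, the composition reads top-heavy.

top-heavy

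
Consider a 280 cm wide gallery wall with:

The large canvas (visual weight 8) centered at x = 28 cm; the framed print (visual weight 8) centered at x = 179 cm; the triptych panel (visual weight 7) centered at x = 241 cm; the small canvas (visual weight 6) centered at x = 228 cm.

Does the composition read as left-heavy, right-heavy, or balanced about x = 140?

right-heavy

Total weight = 8 + 8 + 7 + 6 = 29.
x: (8·28 + 8·179 + 7·241 + 6·228) / 29 = 4711 / 29 ≈ 162.45
162.4 lies right of the midline 140, so the layout is right-heavy.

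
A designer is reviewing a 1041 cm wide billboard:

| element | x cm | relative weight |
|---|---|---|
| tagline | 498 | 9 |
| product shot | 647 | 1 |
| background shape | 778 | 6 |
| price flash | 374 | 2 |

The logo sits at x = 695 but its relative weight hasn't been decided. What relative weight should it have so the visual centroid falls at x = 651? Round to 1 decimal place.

w ≈ 26.7

Existing Σw = 18 (9 + 1 + 6 + 2); existing moment 9·498 + 1·647 + 6·778 + 2·374 = 10545.
Set Σw·x/Σw = 651: (10545 + 695w) = 651·(18 + w).
Solving: w = (651·18 − 10545) / (695 − 651) = 1173 / 44 ≈ 26.66.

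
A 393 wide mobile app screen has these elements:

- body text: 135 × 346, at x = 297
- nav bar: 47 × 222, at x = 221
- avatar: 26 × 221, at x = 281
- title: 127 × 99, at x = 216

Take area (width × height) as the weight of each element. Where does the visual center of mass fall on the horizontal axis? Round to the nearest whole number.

Areas → weights: body text 135·346 = 46710, nav bar 47·222 = 10434, avatar 26·221 = 5746, title 127·99 = 12573; Σw = 75463.
x: (46710·297 + 10434·221 + 5746·281 + 12573·216) / 75463 = 20509178 / 75463 ≈ 271.78

x ≈ 272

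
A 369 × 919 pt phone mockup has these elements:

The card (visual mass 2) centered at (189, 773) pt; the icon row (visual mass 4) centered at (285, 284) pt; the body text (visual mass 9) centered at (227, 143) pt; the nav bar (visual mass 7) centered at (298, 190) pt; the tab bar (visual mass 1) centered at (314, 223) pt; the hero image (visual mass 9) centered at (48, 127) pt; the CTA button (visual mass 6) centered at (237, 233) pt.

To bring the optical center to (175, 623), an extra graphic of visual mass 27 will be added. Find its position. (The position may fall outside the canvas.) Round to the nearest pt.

New total weight: (2 + 4 + 9 + 7 + 1 + 9 + 6) + 27 = 65.
x: need Σw·x = 65·175 = 11375. Existing = 2·189 + 4·285 + 9·227 + 7·298 + 1·314 + 9·48 + 6·237 = 7815. Remainder 3560 / 27 ≈ 131.85.
y: need Σw·y = 65·623 = 40495. Existing = 2·773 + 4·284 + 9·143 + 7·190 + 1·223 + 9·127 + 6·233 = 8063. Remainder 32432 / 27 ≈ 1201.19.

(132, 1201)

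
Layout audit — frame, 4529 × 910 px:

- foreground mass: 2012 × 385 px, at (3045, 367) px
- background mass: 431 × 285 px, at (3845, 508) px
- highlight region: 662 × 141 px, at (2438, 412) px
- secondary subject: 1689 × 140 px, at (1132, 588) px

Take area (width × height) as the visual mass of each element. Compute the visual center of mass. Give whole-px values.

Areas → weights: foreground mass 2012·385 = 774620, background mass 431·285 = 122835, highlight region 662·141 = 93342, secondary subject 1689·140 = 236460; Σw = 1227257.
x-moment: 774620·3045 + 122835·3845 + 93342·2438 + 236460·1132 = 3326258991; centroid 3326258991/1227257 ≈ 2710.32.
y-moment: 774620·367 + 122835·508 + 93342·412 + 236460·588 = 524181104; centroid 524181104/1227257 ≈ 427.12.

(2710, 427)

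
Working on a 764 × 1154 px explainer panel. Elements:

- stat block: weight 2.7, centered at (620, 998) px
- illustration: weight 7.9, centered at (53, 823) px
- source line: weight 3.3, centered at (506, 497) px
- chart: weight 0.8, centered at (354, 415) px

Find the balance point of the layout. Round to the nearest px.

Weights sum to 2.7 + 7.9 + 3.3 + 0.8 = 14.7.
Σw·x = 2.7·620 + 7.9·53 + 3.3·506 + 0.8·354 = 4045.7, so x̄ = 4045.7/14.7 ≈ 275.22.
Σw·y = 2.7·998 + 7.9·823 + 3.3·497 + 0.8·415 = 11168.4, so ȳ = 11168.4/14.7 ≈ 759.76.

(275, 760)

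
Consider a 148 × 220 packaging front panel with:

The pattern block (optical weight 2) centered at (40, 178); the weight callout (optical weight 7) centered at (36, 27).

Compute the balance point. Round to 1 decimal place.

Total weight = 2 + 7 = 9.
x-moment: 2·40 + 7·36 = 332; centroid 332/9 ≈ 36.89.
y-moment: 2·178 + 7·27 = 545; centroid 545/9 ≈ 60.56.

(36.9, 60.6)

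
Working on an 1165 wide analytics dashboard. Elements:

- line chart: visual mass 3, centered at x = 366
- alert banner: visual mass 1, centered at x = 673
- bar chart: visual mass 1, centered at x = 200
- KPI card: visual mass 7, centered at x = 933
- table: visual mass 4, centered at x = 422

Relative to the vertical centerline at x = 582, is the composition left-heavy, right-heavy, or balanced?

Total weight = 3 + 1 + 1 + 7 + 4 = 16.
x-moment: 3·366 + 1·673 + 1·200 + 7·933 + 4·422 = 10190; centroid 10190/16 ≈ 636.88.
Since 636.9 is right of 582, the composition reads right-heavy.

right-heavy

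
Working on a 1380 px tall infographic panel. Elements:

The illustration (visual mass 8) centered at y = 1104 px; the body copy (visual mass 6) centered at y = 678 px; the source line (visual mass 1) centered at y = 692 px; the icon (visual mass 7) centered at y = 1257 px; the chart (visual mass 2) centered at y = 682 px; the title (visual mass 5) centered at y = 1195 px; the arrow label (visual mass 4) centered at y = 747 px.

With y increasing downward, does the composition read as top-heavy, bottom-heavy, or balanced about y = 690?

Σw = 8 + 6 + 1 + 7 + 2 + 5 + 4 = 33.
Σw·y = 32718; ȳ = 32718/33 ≈ 991.45.
991.5 lies below (larger y than) the midline 690, so the layout is bottom-heavy.

bottom-heavy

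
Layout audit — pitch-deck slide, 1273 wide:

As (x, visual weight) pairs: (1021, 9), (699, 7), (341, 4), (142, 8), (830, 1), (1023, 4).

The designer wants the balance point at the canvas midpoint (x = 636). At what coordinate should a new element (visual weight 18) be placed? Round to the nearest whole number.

With the new element, Σw becomes 9 + 7 + 4 + 8 + 1 + 4 + 18 = 51.
x: need Σw·x = 51·636 = 32436. Existing = 9·1021 + 7·699 + 4·341 + 8·142 + 1·830 + 4·1023 = 21504. Remainder 10932 / 18 ≈ 607.33.

x ≈ 607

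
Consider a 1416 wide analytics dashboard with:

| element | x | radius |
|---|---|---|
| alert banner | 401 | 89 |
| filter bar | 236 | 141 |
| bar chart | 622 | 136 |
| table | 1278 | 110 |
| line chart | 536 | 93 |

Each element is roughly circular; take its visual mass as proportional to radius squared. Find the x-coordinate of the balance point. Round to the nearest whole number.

x ≈ 589

Weights ∝ r²: alert banner 89² = 7921, filter bar 141² = 19881, bar chart 136² = 18496, table 110² = 12100, line chart 93² = 8649; Σw = 67047.
Σw·x = 7921·401 + 19881·236 + 18496·622 + 12100·1278 + 8649·536 = 39472413, so x̄ = 39472413/67047 ≈ 588.73.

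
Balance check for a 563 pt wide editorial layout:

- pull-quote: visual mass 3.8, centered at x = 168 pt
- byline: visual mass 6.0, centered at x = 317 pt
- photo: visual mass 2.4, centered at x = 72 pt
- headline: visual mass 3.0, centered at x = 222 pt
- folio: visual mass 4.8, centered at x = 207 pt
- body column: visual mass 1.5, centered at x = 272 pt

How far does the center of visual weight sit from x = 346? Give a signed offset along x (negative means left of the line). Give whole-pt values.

≈ -124 pt

Weights sum to 3.8 + 6.0 + 2.4 + 3.0 + 4.8 + 1.5 = 21.5.
Σw·x = 3.8·168 + 6.0·317 + 2.4·72 + 3.0·222 + 4.8·207 + 1.5·272 = 4780.8, so x̄ = 4780.8/21.5 ≈ 222.36.
Against x = 346, that's 222.36 − 346 = -123.64.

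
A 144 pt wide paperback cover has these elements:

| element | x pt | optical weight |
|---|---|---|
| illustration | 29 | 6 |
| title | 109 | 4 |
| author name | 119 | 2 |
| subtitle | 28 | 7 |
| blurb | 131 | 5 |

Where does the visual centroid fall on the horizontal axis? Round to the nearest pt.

x ≈ 71

Σw = 6 + 4 + 2 + 7 + 5 = 24.
x-moment: 6·29 + 4·109 + 2·119 + 7·28 + 5·131 = 1699; centroid 1699/24 ≈ 70.79.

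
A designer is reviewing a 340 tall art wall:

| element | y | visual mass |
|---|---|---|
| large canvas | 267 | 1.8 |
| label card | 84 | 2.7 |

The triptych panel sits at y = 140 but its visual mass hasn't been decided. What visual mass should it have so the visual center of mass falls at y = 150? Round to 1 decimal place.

w ≈ 3.2

Fixed elements: Σw = 1.8 + 2.7 = 4.5, Σw·y = 1.8·267 + 2.7·84 = 707.4.
Balance at y = 150 requires (707.4 + w·140) / (4.5 + w) = 150.
Rearranging, w·(140 − 150) = 150·4.5 − 707.4 = -32.4, so w ≈ -32.4/-10 = 3.24.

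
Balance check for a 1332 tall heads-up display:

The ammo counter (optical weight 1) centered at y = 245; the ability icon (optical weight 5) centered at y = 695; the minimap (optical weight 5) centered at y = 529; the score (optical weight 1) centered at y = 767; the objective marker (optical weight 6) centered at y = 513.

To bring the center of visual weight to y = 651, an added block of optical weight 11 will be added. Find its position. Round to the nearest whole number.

New total weight: (1 + 5 + 5 + 1 + 6) + 11 = 29.
Along y: (10210 + 11·y) / 29 = 651 (existing moment 1·245 + 5·695 + 5·529 + 1·767 + 6·513 = 10210) ⇒ y = (18879 − 10210) / 11 ≈ 788.09.

y ≈ 788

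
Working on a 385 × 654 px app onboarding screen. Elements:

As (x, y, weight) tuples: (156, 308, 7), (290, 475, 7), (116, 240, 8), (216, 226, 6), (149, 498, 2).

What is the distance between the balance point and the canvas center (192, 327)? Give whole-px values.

Total weight = 7 + 7 + 8 + 6 + 2 = 30.
Σw·x = 7·156 + 7·290 + 8·116 + 6·216 + 2·149 = 5644, so x̄ = 5644/30 ≈ 188.13.
Σw·y = 7·308 + 7·475 + 8·240 + 6·226 + 2·498 = 9753, so ȳ = 9753/30 ≈ 325.10.
Relative to (192, 327): Δ = (-3.87, -1.90); |Δ| = √(-3.87² + -1.90²) ≈ 4.31.

≈ 4 px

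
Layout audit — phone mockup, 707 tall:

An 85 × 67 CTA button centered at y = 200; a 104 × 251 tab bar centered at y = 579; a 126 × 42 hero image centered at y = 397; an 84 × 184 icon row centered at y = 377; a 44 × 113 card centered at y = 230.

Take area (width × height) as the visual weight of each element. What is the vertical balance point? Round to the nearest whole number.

Areas → weights: CTA button 85·67 = 5695, tab bar 104·251 = 26104, hero image 126·42 = 5292, icon row 84·184 = 15456, card 44·113 = 4972; Σw = 57519.
Σw·y = 5695·200 + 26104·579 + 5292·397 + 15456·377 + 4972·230 = 25324612, so ȳ = 25324612/57519 ≈ 440.28.

y ≈ 440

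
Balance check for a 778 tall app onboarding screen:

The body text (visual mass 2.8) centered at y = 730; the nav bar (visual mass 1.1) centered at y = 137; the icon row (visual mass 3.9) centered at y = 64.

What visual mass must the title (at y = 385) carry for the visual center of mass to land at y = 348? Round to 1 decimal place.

Existing Σw = 7.8 (2.8 + 1.1 + 3.9); existing moment 2.8·730 + 1.1·137 + 3.9·64 = 2444.3.
For the centroid to hit 348: (2444.3 + w·385) / (7.8 + w) = 348.
Rearranging, w·(385 − 348) = 348·7.8 − 2444.3 = 270.1, so w ≈ 270.1/37 = 7.30.

w ≈ 7.3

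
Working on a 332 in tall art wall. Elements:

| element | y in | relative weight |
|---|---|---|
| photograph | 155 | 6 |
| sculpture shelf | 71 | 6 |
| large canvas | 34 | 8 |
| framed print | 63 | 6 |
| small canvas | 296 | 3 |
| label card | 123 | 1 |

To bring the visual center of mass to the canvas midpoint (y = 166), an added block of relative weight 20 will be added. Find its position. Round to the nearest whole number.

New total weight: (6 + 6 + 8 + 6 + 3 + 1) + 20 = 50.
y: target moment 50×166 = 8300; current 6·155 + 6·71 + 8·34 + 6·63 + 3·296 + 1·123 = 3017; the added block supplies 5283, so y = 5283/20 ≈ 264.15.

y ≈ 264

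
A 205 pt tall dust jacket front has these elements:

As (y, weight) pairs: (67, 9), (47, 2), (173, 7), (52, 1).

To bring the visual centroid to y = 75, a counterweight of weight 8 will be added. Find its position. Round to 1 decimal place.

After adding the counterweight, total weight = 9 + 2 + 7 + 1 + 8 = 27.
y: target moment 27×75 = 2025; current 9·67 + 2·47 + 7·173 + 1·52 = 1960; the counterweight supplies 65, so y = 65/8 ≈ 8.12.

y ≈ 8.1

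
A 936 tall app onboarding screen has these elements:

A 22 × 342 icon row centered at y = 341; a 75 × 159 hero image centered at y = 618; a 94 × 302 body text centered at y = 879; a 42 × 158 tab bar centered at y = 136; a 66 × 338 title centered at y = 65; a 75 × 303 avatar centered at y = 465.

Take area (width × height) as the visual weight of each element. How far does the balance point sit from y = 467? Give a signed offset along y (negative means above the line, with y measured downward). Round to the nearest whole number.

Areas: icon row 22·342 = 7524, hero image 75·159 = 11925, body text 94·302 = 28388, tab bar 42·158 = 6636, title 66·338 = 22308, avatar 75·303 = 22725. Total weight = 99506.
y: moment 47808027 / weight 99506 ≈ 480.45
Against y = 467, that's 480.45 − 467 = 13.45.

≈ 13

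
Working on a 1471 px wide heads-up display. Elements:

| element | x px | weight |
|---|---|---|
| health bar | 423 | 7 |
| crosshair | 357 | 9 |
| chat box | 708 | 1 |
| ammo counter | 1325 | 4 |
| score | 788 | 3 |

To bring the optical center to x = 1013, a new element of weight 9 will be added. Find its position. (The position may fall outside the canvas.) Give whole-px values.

New total weight: (7 + 9 + 1 + 4 + 3) + 9 = 33.
x: target moment 33×1013 = 33429; current 7·423 + 9·357 + 1·708 + 4·1325 + 3·788 = 14546; the new element supplies 18883, so x = 18883/9 ≈ 2098.11.

x ≈ 2098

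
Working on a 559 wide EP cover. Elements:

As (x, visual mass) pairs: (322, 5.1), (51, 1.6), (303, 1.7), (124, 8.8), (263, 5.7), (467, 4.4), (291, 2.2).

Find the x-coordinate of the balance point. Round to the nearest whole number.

x ≈ 255

Total weight = 5.1 + 1.6 + 1.7 + 8.8 + 5.7 + 4.4 + 2.2 = 29.5.
x: (5.1·322 + 1.6·51 + 1.7·303 + 8.8·124 + 5.7·263 + 4.4·467 + 2.2·291) / 29.5 = 7524.2 / 29.5 ≈ 255.06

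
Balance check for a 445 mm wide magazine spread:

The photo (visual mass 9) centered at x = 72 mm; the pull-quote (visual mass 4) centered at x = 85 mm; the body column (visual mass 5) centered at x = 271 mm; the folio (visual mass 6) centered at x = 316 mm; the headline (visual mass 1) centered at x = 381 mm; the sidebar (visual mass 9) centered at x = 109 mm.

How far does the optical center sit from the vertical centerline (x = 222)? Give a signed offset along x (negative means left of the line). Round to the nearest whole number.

Σw = 9 + 4 + 5 + 6 + 1 + 9 = 34.
x: moment 5601 / weight 34 ≈ 164.74
Against x = 222, that's 164.74 − 222 = -57.26.

≈ -57 mm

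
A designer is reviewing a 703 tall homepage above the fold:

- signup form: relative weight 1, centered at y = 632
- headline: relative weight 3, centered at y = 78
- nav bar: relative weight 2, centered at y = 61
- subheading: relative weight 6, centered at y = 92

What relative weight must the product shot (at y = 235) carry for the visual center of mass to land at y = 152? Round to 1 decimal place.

Existing Σw = 12 (1 + 3 + 2 + 6); existing moment 1·632 + 3·78 + 2·61 + 6·92 = 1540.
For the centroid to hit 152: (1540 + w·235) / (12 + w) = 152.
Rearranging, w·(235 − 152) = 152·12 − 1540 = 284, so w ≈ 284/83 = 3.42.

w ≈ 3.4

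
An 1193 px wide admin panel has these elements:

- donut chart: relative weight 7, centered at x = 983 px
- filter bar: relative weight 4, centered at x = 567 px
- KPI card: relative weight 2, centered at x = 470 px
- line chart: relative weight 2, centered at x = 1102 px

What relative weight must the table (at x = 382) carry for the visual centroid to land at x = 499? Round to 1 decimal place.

Known weights sum to 7 + 4 + 2 + 2 = 15; their moment is 7·983 + 4·567 + 2·470 + 2·1102 = 12293.
Balance at x = 499 requires (12293 + w·382) / (15 + w) = 499.
Solving: w = (499·15 − 12293) / (382 − 499) = -4808 / -117 ≈ 41.09.

w ≈ 41.1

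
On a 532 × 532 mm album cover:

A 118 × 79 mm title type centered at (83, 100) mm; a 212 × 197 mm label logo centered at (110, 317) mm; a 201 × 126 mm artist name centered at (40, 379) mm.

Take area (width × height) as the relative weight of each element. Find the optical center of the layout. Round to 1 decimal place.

(83.5, 311.1)

Areas → weights: title type 118·79 = 9322, label logo 212·197 = 41764, artist name 201·126 = 25326; Σw = 76412.
x-moment: 9322·83 + 41764·110 + 25326·40 = 6380806; centroid 6380806/76412 ≈ 83.51.
y-moment: 9322·100 + 41764·317 + 25326·379 = 23769942; centroid 23769942/76412 ≈ 311.08.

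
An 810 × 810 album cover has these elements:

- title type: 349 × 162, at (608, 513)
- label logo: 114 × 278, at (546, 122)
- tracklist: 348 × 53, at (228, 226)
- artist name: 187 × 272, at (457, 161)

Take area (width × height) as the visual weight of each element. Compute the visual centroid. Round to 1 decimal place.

(502.3, 287.1)

Taking area as weight: title type 349·162 = 56538, label logo 114·278 = 31692, tracklist 348·53 = 18444, artist name 187·272 = 50864. Sum 157538.
x-moment: 56538·608 + 31692·546 + 18444·228 + 50864·457 = 79129016; centroid 79129016/157538 ≈ 502.29.
y-moment: 56538·513 + 31692·122 + 18444·226 + 50864·161 = 45227866; centroid 45227866/157538 ≈ 287.09.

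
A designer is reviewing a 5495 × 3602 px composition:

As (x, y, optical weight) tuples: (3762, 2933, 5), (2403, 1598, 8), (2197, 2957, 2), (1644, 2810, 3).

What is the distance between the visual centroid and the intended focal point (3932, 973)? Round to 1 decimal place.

≈ 1873.9 px

Total weight = 5 + 8 + 2 + 3 = 18.
x-moment: 5·3762 + 8·2403 + 2·2197 + 3·1644 = 47360; centroid 47360/18 ≈ 2631.11.
y-moment: 5·2933 + 8·1598 + 2·2957 + 3·2810 = 41793; centroid 41793/18 ≈ 2321.83.
Relative to (3932, 973): Δ = (-1300.89, 1348.83); |Δ| = √(-1300.89² + 1348.83²) ≈ 1873.94.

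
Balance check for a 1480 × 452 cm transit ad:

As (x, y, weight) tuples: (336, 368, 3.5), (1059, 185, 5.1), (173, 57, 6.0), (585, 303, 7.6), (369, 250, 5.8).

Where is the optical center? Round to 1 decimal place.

(507.2, 225.9)

Σw = 3.5 + 5.1 + 6.0 + 7.6 + 5.8 = 28.0.
x-moment: 3.5·336 + 5.1·1059 + 6.0·173 + 7.6·585 + 5.8·369 = 14201.1; centroid 14201.1/28.0 ≈ 507.18.
y-moment: 3.5·368 + 5.1·185 + 6.0·57 + 7.6·303 + 5.8·250 = 6326.3; centroid 6326.3/28.0 ≈ 225.94.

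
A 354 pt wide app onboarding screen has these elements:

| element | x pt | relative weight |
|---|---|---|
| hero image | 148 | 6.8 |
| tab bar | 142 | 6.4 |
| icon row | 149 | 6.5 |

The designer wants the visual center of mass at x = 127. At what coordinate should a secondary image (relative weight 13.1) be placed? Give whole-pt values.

After adding the secondary image, total weight = 6.8 + 6.4 + 6.5 + 13.1 = 32.8.
x: target moment 32.8×127 = 4165.6; current 6.8·148 + 6.4·142 + 6.5·149 = 2883.7; the secondary image supplies 1281.9, so x = 1281.9/13.1 ≈ 97.85.

x ≈ 98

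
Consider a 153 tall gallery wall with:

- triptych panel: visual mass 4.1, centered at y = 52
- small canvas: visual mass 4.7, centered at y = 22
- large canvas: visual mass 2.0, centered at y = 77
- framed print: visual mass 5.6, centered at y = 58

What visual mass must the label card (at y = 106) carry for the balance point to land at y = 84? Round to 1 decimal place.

Known weights sum to 4.1 + 4.7 + 2.0 + 5.6 = 16.4; their moment is 4.1·52 + 4.7·22 + 2.0·77 + 5.6·58 = 795.4.
Balance at y = 84 requires (795.4 + w·106) / (16.4 + w) = 84.
Solving: w = (84·16.4 − 795.4) / (106 − 84) = 582.2 / 22 ≈ 26.46.

w ≈ 26.5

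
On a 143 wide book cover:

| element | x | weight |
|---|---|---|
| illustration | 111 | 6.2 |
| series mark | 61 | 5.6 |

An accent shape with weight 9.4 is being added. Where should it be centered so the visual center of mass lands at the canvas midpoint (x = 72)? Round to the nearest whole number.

With the accent shape, Σw becomes 6.2 + 5.6 + 9.4 = 21.2.
x: need Σw·x = 21.2·72 = 1526.4. Existing = 6.2·111 + 5.6·61 = 1029.8. Remainder 496.6 / 9.4 ≈ 52.83.

x ≈ 53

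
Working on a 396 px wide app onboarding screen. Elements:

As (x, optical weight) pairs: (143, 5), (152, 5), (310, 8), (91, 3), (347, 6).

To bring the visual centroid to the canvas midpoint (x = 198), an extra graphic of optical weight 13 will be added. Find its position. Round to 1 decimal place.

x ≈ 123.8

With the extra graphic, Σw becomes 5 + 5 + 8 + 3 + 6 + 13 = 40.
x: need Σw·x = 40·198 = 7920. Existing = 5·143 + 5·152 + 8·310 + 3·91 + 6·347 = 6310. Remainder 1610 / 13 ≈ 123.85.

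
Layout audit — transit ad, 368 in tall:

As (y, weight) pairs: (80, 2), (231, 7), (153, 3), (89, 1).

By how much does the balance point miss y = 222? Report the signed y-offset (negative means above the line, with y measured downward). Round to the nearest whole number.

Σw = 2 + 7 + 3 + 1 = 13.
y: (2·80 + 7·231 + 3·153 + 1·89) / 13 = 2325 / 13 ≈ 178.85
Against y = 222, that's 178.85 − 222 = -43.15.

≈ -43 in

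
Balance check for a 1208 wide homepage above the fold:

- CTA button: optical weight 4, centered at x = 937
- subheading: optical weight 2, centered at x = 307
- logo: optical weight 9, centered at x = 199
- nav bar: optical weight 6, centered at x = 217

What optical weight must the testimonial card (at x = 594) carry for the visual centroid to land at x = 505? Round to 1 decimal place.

Known weights sum to 4 + 2 + 9 + 6 = 21; their moment is 4·937 + 2·307 + 9·199 + 6·217 = 7455.
For the centroid to hit 505: (7455 + w·594) / (21 + w) = 505.
So w = (505·21 − 7455)/(594 − 505) = 3150/89 ≈ 35.39.

w ≈ 35.4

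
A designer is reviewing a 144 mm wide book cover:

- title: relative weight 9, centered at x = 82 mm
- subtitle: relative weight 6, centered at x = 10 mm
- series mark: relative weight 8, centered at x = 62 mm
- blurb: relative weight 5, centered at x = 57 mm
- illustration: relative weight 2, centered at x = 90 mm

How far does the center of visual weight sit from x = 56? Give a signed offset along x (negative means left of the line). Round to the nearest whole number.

≈ 3 mm

Total weight = 9 + 6 + 8 + 5 + 2 = 30.
x-moment: 9·82 + 6·10 + 8·62 + 5·57 + 2·90 = 1759; centroid 1759/30 ≈ 58.63.
Against x = 56, that's 58.63 − 56 = 2.63.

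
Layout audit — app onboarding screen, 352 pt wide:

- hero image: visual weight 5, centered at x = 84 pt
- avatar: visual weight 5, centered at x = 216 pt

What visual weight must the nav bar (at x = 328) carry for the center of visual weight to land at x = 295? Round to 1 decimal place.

Known weights sum to 5 + 5 = 10; their moment is 5·84 + 5·216 = 1500.
Balance at x = 295 requires (1500 + w·328) / (10 + w) = 295.
So w = (295·10 − 1500)/(328 − 295) = 1450/33 ≈ 43.94.

w ≈ 43.9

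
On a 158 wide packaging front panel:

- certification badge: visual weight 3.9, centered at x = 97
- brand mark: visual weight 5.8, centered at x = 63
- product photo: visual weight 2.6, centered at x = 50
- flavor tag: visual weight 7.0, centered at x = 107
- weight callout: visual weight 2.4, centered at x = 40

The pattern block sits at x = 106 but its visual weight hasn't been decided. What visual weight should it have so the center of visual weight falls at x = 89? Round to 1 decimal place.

Known weights sum to 3.9 + 5.8 + 2.6 + 7.0 + 2.4 = 21.7; their moment is 3.9·97 + 5.8·63 + 2.6·50 + 7.0·107 + 2.4·40 = 1718.7.
Balance at x = 89 requires (1718.7 + w·106) / (21.7 + w) = 89.
Solving: w = (89·21.7 − 1718.7) / (106 − 89) = 212.6 / 17 ≈ 12.51.

w ≈ 12.5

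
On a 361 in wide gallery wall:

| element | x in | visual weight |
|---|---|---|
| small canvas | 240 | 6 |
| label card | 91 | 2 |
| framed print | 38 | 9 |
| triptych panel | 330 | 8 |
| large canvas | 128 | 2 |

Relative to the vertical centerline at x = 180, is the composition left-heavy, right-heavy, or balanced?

Σw = 6 + 2 + 9 + 8 + 2 = 27.
x: (6·240 + 2·91 + 9·38 + 8·330 + 2·128) / 27 = 4860 / 27 ≈ 180.00
The centroid 180.00 matches the midline at 180, so the layout is balanced.

balanced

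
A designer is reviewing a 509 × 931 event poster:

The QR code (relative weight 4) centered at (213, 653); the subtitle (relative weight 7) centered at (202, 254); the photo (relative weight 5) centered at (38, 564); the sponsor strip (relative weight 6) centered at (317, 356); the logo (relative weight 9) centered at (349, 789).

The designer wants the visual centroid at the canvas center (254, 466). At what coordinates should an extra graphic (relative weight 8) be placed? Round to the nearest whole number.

After adding the extra graphic, total weight = 4 + 7 + 5 + 6 + 9 + 8 = 39.
Along x: (7499 + 8·x) / 39 = 254 (existing moment 4·213 + 7·202 + 5·38 + 6·317 + 9·349 = 7499) ⇒ x = (9906 − 7499) / 8 ≈ 300.88.
Along y: (16447 + 8·y) / 39 = 466 (existing moment 4·653 + 7·254 + 5·564 + 6·356 + 9·789 = 16447) ⇒ y = (18174 − 16447) / 8 ≈ 215.88.

(301, 216)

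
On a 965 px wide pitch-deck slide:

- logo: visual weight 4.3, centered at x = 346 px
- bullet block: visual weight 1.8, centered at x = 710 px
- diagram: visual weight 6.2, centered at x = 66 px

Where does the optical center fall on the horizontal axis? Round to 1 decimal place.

Σw = 4.3 + 1.8 + 6.2 = 12.3.
Σw·x = 4.3·346 + 1.8·710 + 6.2·66 = 3175.0, so x̄ = 3175.0/12.3 ≈ 258.13.

x ≈ 258.1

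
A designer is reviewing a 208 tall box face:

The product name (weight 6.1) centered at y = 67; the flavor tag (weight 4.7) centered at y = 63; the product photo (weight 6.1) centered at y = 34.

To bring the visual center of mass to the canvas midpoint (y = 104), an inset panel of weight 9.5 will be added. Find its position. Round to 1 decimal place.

y ≈ 193.0

After adding the inset panel, total weight = 6.1 + 4.7 + 6.1 + 9.5 = 26.4.
y: target moment 26.4×104 = 2745.6; current 6.1·67 + 4.7·63 + 6.1·34 = 912.2; the inset panel supplies 1833.4, so y = 1833.4/9.5 ≈ 192.99.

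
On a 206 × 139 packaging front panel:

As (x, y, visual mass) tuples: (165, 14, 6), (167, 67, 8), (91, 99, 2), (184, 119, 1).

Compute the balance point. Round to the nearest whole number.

Total weight = 6 + 8 + 2 + 1 = 17.
x: (6·165 + 8·167 + 2·91 + 1·184) / 17 = 2692 / 17 ≈ 158.35
y: (6·14 + 8·67 + 2·99 + 1·119) / 17 = 937 / 17 ≈ 55.12

(158, 55)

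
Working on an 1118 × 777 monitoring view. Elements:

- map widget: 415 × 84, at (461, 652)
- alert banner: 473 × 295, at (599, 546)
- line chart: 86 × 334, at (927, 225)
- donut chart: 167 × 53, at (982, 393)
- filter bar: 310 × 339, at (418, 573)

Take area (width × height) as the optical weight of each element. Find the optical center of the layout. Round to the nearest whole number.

Areas: map widget 415·84 = 34860, alert banner 473·295 = 139535, line chart 86·334 = 28724, donut chart 167·53 = 8851, filter bar 310·339 = 105090. Total weight = 317060.
x-moment: 34860·461 + 139535·599 + 28724·927 + 8851·982 + 105090·418 = 178898375; centroid 178898375/317060 ≈ 564.24.
y-moment: 34860·652 + 139535·546 + 28724·225 + 8851·393 + 105090·573 = 169072743; centroid 169072743/317060 ≈ 533.25.

(564, 533)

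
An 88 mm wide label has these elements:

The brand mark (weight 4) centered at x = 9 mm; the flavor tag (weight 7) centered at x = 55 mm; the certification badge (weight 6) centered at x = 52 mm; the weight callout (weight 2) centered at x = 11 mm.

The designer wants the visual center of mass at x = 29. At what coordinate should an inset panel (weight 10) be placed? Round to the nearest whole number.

With the inset panel, Σw becomes 4 + 7 + 6 + 2 + 10 = 29.
Along x: (755 + 10·x) / 29 = 29 (existing moment 4·9 + 7·55 + 6·52 + 2·11 = 755) ⇒ x = (841 − 755) / 10 ≈ 8.60.

x ≈ 9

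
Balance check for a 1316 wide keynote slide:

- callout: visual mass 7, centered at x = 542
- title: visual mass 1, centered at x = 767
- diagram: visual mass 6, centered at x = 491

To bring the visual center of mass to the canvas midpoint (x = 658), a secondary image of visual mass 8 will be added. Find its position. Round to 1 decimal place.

x ≈ 871.1

New total weight: (7 + 1 + 6) + 8 = 22.
Along x: (7507 + 8·x) / 22 = 658 (existing moment 7·542 + 1·767 + 6·491 = 7507) ⇒ x = (14476 − 7507) / 8 ≈ 871.12.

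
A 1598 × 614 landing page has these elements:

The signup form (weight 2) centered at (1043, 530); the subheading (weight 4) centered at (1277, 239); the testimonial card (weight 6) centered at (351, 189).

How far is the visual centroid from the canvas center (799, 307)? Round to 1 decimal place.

≈ 50.6

Σw = 2 + 4 + 6 = 12.
Σw·x = 2·1043 + 4·1277 + 6·351 = 9300, so x̄ = 9300/12 ≈ 775.00.
Σw·y = 2·530 + 4·239 + 6·189 = 3150, so ȳ = 3150/12 ≈ 262.50.
From (799, 307): dx = -24.00, dy = -44.50, so the distance is √(dx²+dy²) ≈ 50.56.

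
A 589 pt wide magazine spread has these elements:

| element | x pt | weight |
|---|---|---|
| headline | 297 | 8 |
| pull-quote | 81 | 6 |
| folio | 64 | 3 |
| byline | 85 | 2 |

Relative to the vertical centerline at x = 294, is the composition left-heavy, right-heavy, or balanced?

left-heavy

Σw = 8 + 6 + 3 + 2 = 19.
x-moment: 8·297 + 6·81 + 3·64 + 2·85 = 3224; centroid 3224/19 ≈ 169.68.
169.7 vs midline 294 → left-heavy.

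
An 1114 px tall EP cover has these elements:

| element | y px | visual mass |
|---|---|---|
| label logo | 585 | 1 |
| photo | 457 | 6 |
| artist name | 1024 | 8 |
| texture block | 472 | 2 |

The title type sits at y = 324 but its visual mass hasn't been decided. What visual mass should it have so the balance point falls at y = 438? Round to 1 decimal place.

w ≈ 44.0

Fixed elements: Σw = 1 + 6 + 8 + 2 = 17, Σw·y = 1·585 + 6·457 + 8·1024 + 2·472 = 12463.
Balance at y = 438 requires (12463 + w·324) / (17 + w) = 438.
Solving: w = (438·17 − 12463) / (324 − 438) = -5017 / -114 ≈ 44.01.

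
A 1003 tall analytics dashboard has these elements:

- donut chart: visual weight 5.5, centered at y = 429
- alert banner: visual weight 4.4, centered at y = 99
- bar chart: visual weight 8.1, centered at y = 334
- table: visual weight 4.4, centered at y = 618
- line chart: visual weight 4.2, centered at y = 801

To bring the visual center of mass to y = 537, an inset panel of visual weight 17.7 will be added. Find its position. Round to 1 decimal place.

After adding the inset panel, total weight = 5.5 + 4.4 + 8.1 + 4.4 + 4.2 + 17.7 = 44.3.
Along y: (11583.9 + 17.7·y) / 44.3 = 537 (existing moment 5.5·429 + 4.4·99 + 8.1·334 + 4.4·618 + 4.2·801 = 11583.9) ⇒ y = (23789.1 − 11583.9) / 17.7 ≈ 689.56.

y ≈ 689.6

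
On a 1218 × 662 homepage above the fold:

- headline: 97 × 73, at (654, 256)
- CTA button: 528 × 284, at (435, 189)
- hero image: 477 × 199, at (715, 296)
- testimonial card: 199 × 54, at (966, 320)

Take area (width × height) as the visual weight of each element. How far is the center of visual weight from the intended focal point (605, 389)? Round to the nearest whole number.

≈ 160

Taking area as weight: headline 97·73 = 7081, CTA button 528·284 = 149952, hero image 477·199 = 94923, testimonial card 199·54 = 10746. Sum 262702.
Σw·x = 7081·654 + 149952·435 + 94923·715 + 10746·966 = 148110675, so x̄ = 148110675/262702 ≈ 563.80.
Σw·y = 7081·256 + 149952·189 + 94923·296 + 10746·320 = 61689592, so ȳ = 61689592/262702 ≈ 234.83.
Offset from (605, 389): Δx ≈ -41.20, Δy ≈ -154.17; distance = √(Δx² + Δy²) ≈ 159.58.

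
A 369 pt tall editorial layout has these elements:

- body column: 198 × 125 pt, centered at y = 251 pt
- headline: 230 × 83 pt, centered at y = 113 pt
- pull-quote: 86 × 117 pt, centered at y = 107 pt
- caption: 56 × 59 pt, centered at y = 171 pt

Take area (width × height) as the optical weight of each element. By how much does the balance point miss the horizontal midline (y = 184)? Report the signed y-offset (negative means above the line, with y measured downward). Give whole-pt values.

Areas: body column 198·125 = 24750, headline 230·83 = 19090, pull-quote 86·117 = 10062, caption 56·59 = 3304. Total weight = 57206.
y: (24750·251 + 19090·113 + 10062·107 + 3304·171) / 57206 = 10011038 / 57206 ≈ 175.00
Offset from y = 184: 175.00 − 184 ≈ -9.00.

≈ -9 pt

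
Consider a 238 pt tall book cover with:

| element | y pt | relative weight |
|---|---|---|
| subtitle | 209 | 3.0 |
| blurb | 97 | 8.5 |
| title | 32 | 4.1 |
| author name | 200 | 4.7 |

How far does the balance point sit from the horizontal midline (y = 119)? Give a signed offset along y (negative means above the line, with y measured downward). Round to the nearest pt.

≈ 5 pt

Total weight = 3.0 + 8.5 + 4.1 + 4.7 = 20.3.
y-moment: 3.0·209 + 8.5·97 + 4.1·32 + 4.7·200 = 2522.7; centroid 2522.7/20.3 ≈ 124.27.
Against y = 119, that's 124.27 − 119 = 5.27.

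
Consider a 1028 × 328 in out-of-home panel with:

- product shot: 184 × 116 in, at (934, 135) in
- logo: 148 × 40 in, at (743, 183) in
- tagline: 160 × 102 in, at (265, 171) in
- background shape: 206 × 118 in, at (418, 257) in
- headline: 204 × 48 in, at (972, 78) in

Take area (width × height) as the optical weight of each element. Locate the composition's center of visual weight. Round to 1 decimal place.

(622.2, 177.2)

Areas: product shot 184·116 = 21344, logo 148·40 = 5920, tagline 160·102 = 16320, background shape 206·118 = 24308, headline 204·48 = 9792. Total weight = 77684.
Σw·x = 21344·934 + 5920·743 + 16320·265 + 24308·418 + 9792·972 = 48337224, so x̄ = 48337224/77684 ≈ 622.23.
Σw·y = 21344·135 + 5920·183 + 16320·171 + 24308·257 + 9792·78 = 13766452, so ȳ = 13766452/77684 ≈ 177.21.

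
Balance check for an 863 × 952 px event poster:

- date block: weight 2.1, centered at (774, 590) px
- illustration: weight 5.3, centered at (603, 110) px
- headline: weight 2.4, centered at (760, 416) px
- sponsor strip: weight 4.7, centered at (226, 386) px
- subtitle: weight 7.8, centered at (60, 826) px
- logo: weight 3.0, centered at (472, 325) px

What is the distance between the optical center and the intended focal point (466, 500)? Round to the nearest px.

≈ 90 px

Σw = 2.1 + 5.3 + 2.4 + 4.7 + 7.8 + 3.0 = 25.3.
x: moment 9591.5 / weight 25.3 ≈ 379.11
y: moment 12052.4 / weight 25.3 ≈ 476.38
Offset from (466, 500): Δx ≈ -86.89, Δy ≈ -23.62; distance = √(Δx² + Δy²) ≈ 90.04.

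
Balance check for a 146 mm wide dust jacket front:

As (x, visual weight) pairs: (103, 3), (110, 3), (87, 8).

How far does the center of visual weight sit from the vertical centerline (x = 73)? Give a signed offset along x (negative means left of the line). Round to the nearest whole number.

≈ 22 mm

Total weight = 3 + 3 + 8 = 14.
Σw·x = 3·103 + 3·110 + 8·87 = 1335, so x̄ = 1335/14 ≈ 95.36.
Offset from x = 73: 95.36 − 73 ≈ 22.36.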